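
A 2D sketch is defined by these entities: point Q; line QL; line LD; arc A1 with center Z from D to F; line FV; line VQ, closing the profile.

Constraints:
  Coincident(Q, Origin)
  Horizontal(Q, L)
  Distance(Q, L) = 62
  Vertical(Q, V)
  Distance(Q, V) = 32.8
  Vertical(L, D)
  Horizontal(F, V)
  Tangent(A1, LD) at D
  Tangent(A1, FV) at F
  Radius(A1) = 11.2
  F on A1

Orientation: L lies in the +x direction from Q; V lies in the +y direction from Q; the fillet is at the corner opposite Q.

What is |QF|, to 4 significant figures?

60.47

Q is at the origin; Q and L share the same y with |QL| = 62.0 and L on the +x side, so L = (62.00, 0.000). Q and V share the same x with |QV| = 32.8 and V on the +y side, so V = (0.000, 32.80). The virtual corner opposite Q is at (62.00, 32.80). Tangency of A1 to LD means the radius ZD is perpendicular to LD and A1 meets FV tangentially, so ZF is at right angles to FV, with radius 11.2, so the center Z sits 11.2 in from both sides at Z = (50.80, 21.60). That places the tangent points at D = (62.00, 21.60) on LD and F = (50.80, 32.80) on FV. Then |QF| = |F − Q| = 60.47.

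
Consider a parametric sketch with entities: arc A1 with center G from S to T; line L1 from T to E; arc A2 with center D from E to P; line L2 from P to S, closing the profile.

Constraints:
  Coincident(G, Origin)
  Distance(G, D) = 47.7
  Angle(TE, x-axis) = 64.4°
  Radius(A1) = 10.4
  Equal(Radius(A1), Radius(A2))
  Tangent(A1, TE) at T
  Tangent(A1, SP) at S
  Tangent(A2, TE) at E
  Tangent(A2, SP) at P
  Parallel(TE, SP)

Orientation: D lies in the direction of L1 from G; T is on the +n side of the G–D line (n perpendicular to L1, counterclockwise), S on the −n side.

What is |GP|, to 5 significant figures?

48.821

The slot axis is L1's direction at 64.4°, so u = (cos 64.4°, sin 64.4°) = (0.43209, 0.90183) and n = (−sin 64.4°, cos 64.4°) = (-0.90183, 0.43209). G is at the origin and D lies 47.7 along u from G, so D = 47.7·u = (20.610, 43.017). Tangency of A1 to both parallel lines with radius 10.4 puts T and S at G ± 10.4·n: T = (-9.3791, 4.4937), S = (9.3791, -4.4937). Equal radii place E and P the same way about D: E = D + 10.4·n = (11.231, 47.511), P = D − 10.4·n = (29.990, 38.524). Then |GP| = |P − G| = 48.821.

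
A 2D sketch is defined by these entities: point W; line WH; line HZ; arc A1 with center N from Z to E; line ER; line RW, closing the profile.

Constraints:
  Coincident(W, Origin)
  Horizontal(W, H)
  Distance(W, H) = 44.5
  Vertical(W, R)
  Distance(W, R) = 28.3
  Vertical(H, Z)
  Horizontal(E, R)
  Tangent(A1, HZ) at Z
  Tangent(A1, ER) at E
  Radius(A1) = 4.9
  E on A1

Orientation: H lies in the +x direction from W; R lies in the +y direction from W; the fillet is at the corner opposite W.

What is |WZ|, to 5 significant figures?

50.277

W is at the origin; WH is horizontal with |WH| = 44.5 and H on the +x side, so H = (44.500, 0.0000). W and R share the same x with |WR| = 28.3 and R on the +y side, so R = (0.0000, 28.300). The virtual corner opposite W is at (44.500, 28.300). A1 meets HZ tangentially, so NZ is at right angles to HZ and A1 meets ER tangentially, so NE is at right angles to ER, with radius 4.9, so the center N sits 4.9 in from both sides at N = (39.600, 23.400). That places the tangent points at Z = (44.500, 23.400) on HZ and E = (39.600, 28.300) on ER. Then |WZ| = |Z − W| = 50.277.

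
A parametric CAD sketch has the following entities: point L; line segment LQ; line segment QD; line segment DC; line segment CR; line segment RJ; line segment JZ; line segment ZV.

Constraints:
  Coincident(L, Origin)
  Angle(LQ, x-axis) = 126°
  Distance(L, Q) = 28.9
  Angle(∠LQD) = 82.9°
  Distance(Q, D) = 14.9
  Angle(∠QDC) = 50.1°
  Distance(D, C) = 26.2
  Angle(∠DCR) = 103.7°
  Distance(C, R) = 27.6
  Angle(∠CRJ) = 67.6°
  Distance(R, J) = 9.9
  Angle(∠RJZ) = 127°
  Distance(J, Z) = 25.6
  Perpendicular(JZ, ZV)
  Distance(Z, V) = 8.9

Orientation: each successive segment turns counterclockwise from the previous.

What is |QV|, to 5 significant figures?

15.760

L is at the origin; LQ runs at 126.0° with length 28.9, so Q = (-16.987, 23.381). ∠LQD = 82.9° gives QD at -136.90° from the x-axis; with |QD| = 14.9, D = (-27.866, 13.200). ∠QDC = 50.1° gives DC at -7.0000° from the x-axis; with |DC| = 26.2, C = (-1.8617, 10.007). ∠DCR = 103.7° gives CR at 69.300° from the x-axis; with |CR| = 27.6, R = (7.8942, 35.825). ∠CRJ = 67.6° gives RJ at -178.30° from the x-axis; with |RJ| = 9.9, J = (-2.0014, 35.531). ∠RJZ = 127.0° gives JZ at -125.30° from the x-axis; with |JZ| = 25.6, Z = (-16.795, 14.638). JZ ⟂ ZV, so ZV runs at -35.300°; with |ZV| = 8.9, V = (-9.5310, 9.4953). Then |QV| = |V − Q| = 15.760.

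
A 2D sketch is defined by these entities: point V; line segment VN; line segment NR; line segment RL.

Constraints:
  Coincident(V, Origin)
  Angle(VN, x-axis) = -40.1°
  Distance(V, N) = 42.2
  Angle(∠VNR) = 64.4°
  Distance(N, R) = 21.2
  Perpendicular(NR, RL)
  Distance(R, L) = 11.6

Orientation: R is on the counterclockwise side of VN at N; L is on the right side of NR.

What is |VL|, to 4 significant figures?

49.75

∠VNR = 64.4°, so NR runs at -40.1° + (180° − 64.4°) = 75.50° from the x-axis; with |NR| = 21.2, R = N + 21.2·(cos 75.50°, sin 75.50°) = (37.59, -6.657). The perpendicularity gives RL at right angles to NR; with |RL| = 11.6 on the right of NR, L = R + 11.6·(0.9681, -0.2504) = (48.82, -9.562). Then |VL| = |L − V| = 49.75.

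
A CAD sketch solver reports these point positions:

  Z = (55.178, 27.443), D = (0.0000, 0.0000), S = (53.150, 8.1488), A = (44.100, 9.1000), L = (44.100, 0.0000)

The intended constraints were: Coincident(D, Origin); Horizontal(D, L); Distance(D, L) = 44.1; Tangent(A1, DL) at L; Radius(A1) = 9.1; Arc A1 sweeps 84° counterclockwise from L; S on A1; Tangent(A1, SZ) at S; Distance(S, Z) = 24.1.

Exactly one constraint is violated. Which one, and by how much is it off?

Distance(S, Z) = 24.1 — off by 4.70.

D = (0.00, 0.00) ✓; D.y = 0.00, L.y = 0.00 ✓; |DL| = 44.10 ✓; ∠(AL, LD) = 90.00° ✓; |AL| = 9.100 ✓; bearing(A→S) − bearing(A→L) = 84.00° ✓; |AS| = 9.100 ✓; ∠(AS, SZ) = 90.00° ✓; |SZ| = 19.40 ✗.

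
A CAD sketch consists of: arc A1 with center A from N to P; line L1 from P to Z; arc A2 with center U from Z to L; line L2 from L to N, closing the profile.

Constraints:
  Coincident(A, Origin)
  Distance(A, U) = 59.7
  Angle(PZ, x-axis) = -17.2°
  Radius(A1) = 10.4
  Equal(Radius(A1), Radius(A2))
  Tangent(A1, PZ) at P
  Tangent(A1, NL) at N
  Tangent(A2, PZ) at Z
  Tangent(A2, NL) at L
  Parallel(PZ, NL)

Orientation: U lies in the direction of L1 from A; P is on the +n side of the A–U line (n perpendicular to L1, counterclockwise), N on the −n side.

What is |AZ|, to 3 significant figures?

60.6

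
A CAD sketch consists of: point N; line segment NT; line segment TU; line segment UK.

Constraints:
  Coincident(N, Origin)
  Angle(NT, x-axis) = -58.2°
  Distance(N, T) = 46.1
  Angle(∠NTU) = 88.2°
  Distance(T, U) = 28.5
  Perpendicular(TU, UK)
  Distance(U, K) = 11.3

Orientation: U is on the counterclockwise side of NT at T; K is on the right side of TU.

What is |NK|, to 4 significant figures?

63.43

N is at the origin; NT runs at -58.2° with length 46.1, so T = 46.1·(cos -58.2°, sin -58.2°) = (24.29, -39.18). ∠NTU = 88.2°, so TU runs at -58.2° + (180° − 88.2°) = 33.60° from the x-axis; with |TU| = 28.5, U = T + 28.5·(cos 33.60°, sin 33.60°) = (48.03, -23.41). TU ⟂ UK; with |UK| = 11.3 on the right of TU, K = U + 11.3·(0.5534, -0.8329) = (54.28, -32.82). Then |NK| = |K − N| = 63.43.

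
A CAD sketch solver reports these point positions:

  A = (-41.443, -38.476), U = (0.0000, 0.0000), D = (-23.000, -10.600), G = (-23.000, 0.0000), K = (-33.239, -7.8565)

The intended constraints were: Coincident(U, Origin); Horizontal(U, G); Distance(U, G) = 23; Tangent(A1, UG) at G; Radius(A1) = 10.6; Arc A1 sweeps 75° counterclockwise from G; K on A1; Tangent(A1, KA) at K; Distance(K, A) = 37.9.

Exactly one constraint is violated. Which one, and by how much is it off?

Distance(K, A) = 37.9 — off by 6.20.

U = (0.00, 0.00) ✓; U.y = 0.00, G.y = 0.00 ✓; |UG| = 23.00 ✓; ∠(DG, GU) = 90.00° ✓; |DG| = 10.60 ✓; bearing(D→K) − bearing(D→G) = 75.00° ✓; |DK| = 10.60 ✓; ∠(DK, KA) = 90.00° ✓; |KA| = 31.70 ✗.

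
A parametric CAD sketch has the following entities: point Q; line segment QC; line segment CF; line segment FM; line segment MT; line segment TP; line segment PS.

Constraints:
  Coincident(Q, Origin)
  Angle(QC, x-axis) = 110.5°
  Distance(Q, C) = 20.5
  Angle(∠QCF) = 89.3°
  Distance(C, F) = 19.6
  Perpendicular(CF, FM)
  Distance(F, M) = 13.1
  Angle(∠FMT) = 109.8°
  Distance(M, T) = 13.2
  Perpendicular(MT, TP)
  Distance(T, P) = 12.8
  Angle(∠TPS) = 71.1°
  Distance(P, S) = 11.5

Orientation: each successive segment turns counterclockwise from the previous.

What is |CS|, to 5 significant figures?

15.308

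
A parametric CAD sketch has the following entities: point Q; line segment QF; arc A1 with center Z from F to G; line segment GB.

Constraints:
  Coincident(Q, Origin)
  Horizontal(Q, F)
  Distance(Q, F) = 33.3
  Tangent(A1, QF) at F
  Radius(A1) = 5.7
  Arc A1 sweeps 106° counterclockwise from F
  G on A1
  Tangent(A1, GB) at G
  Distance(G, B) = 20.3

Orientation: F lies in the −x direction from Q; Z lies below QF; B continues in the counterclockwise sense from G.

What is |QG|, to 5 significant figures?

39.455

Since A1 is tangent to QF there, ZF ⟂ QF, so Z = F + (0, -5.7) = (-33.300, -5.7000). On A1, F sits at bearing 90° from Z; a 106° counterclockwise sweep puts G at bearing 196°, so G = Z + 5.7·(cos 196°, sin 196°) = (-38.779, -7.2711). Then |QG| = |G − Q| = 39.455.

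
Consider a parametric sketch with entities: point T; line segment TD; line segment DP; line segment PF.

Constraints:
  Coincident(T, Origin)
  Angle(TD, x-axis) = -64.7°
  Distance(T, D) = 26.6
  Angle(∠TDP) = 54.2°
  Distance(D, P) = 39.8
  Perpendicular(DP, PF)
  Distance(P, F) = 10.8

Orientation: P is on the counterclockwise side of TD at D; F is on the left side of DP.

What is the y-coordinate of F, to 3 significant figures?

16.0

T is at the origin; TD runs at -64.7° with length 26.6, so D = 26.6·(cos -64.7°, sin -64.7°) = (11.4, -24.0). ∠TDP = 54.2°, so DP runs at -64.7° + (180° − 54.2°) = 61.1° from the x-axis; with |DP| = 39.8, P = D + 39.8·(cos 61.1°, sin 61.1°) = (30.6, 10.8). DP ⟂ PF; with |PF| = 10.8 on the left of DP, F = P + 10.8·(-0.875, 0.483) = (21.1, 16.0). So F.y = 16.0.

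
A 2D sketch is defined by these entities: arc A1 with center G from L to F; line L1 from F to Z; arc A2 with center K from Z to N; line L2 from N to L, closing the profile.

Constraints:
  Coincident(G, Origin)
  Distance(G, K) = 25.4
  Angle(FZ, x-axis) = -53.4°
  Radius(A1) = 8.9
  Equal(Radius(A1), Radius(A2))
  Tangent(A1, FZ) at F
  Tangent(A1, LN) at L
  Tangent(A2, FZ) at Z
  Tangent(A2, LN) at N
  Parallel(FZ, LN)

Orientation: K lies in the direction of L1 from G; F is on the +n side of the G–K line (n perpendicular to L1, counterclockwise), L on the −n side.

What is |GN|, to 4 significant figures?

26.91

The slot axis is L1's direction at -53.4°, so u = (cos -53.4°, sin -53.4°) = (0.5962, -0.8028) and n = (−sin -53.4°, cos -53.4°) = (0.8028, 0.5962). G is at the origin and K lies 25.4 along u from G, so K = 25.4·u = (15.14, -20.39). Tangency of A1 to both parallel lines with radius 8.9 puts F and L at G ± 8.9·n: F = (7.145, 5.306), L = (-7.145, -5.306). Equal radii place Z and N the same way about K: Z = K + 8.9·n = (22.29, -15.09), N = K − 8.9·n = (7.999, -25.70). Then |GN| = |N − G| = 26.91.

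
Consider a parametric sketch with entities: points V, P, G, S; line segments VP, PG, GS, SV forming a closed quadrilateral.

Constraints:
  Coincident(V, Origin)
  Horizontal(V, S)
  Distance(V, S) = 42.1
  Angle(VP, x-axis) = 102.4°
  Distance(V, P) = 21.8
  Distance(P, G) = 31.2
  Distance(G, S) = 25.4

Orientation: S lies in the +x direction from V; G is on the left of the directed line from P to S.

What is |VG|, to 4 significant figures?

33.22

Checks: |PG| = 31.20 ✓; |GS| = 25.40 ✓.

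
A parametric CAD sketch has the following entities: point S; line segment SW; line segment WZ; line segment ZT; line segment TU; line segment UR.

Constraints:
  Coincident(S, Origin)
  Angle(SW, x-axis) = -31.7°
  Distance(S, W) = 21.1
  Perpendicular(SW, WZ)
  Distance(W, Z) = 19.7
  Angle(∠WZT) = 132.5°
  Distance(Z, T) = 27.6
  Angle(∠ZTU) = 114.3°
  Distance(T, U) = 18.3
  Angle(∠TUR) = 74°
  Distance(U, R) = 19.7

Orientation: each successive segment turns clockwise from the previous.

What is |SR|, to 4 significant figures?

16.28

S is at the origin; SW runs at -31.7° with length 21.1, so W = (17.95, -11.09). SW is perpendicular to WZ, so WZ runs at -121.7°; with |WZ| = 19.7, Z = (7.600, -27.85). ∠WZT = 132.5° gives ZT at -169.2° from the x-axis; with |ZT| = 27.6, T = (-19.51, -33.02). ∠ZTU = 114.3° gives TU at 125.1° from the x-axis; with |TU| = 18.3, U = (-30.03, -18.05). ∠TUR = 74.0° gives UR at 19.10° from the x-axis; with |UR| = 19.7, R = (-11.42, -11.60). Then |SR| = |R − S| = 16.28.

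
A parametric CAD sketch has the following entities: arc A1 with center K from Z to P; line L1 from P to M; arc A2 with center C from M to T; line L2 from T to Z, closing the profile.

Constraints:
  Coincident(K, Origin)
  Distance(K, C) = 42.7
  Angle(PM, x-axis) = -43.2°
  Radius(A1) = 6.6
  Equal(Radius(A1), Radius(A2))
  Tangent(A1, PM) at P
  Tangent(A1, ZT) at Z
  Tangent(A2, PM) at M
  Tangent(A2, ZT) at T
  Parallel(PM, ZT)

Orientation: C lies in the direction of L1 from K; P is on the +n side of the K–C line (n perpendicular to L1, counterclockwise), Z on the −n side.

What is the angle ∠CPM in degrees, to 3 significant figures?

8.79°

The slot axis is L1's direction at -43.2°, so u = (cos -43.2°, sin -43.2°) = (0.729, -0.685) and n = (−sin -43.2°, cos -43.2°) = (0.685, 0.729). K is at the origin and C lies 42.7 along u from K, so C = 42.7·u = (31.1, -29.2). Tangency of A1 to both parallel lines with radius 6.6 puts P and Z at K ± 6.6·n: P = (4.52, 4.81), Z = (-4.52, -4.81). Equal radii place M and T the same way about C: M = C + 6.6·n = (35.6, -24.4), T = C − 6.6·n = (26.6, -34.0). Then cos ∠CPM = PC·PM / (|PC||PM|), giving 8.79°.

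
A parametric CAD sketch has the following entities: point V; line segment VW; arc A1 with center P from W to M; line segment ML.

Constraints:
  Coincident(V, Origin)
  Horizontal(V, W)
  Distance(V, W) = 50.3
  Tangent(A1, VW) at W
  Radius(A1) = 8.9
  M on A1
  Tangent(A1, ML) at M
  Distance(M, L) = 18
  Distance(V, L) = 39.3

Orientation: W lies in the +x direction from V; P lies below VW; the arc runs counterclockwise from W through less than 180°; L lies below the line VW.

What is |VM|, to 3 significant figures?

42.8

V is at the origin; VW is horizontal with |VW| = 50.3 and W on the +x side, so W = (50.3, 0.00). Since A1 is tangent to VW there, PW ⟂ VW, so P = W + (0, -8.9) = (50.3, -8.90). Since PM ⟂ ML (tangency), |PL| = √(8.9² + 18.0²) = 20.1 regardless of where M sits on A1. So L lies on both circle(V, 39.3) and circle(P, 20.1); the below-VW intersection is L = (33.7, -20.2). M is the foot of the tangent from L: M = (42.5, -4.53).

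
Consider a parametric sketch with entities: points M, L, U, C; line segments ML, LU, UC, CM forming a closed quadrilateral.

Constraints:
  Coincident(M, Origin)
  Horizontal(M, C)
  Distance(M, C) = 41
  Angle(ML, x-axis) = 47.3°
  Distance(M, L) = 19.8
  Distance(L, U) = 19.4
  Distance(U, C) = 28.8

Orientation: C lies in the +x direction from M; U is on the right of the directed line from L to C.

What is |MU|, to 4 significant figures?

13.50

Checks: |LU| = 19.40 ✓; |UC| = 28.80 ✓.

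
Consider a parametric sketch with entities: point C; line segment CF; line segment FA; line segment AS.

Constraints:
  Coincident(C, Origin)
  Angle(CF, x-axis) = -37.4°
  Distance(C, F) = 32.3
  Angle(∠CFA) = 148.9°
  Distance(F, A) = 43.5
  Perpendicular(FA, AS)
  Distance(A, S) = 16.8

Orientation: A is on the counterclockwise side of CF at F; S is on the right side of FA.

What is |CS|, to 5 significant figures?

78.642

∠CFA = 148.9°, so FA runs at -37.4° + (180° − 148.9°) = -6.3000° from the x-axis; with |FA| = 43.5, A = F + 43.5·(cos -6.3000°, sin -6.3000°) = (68.897, -24.392). FA is perpendicular to AS; with |AS| = 16.8 on the right of FA, S = A + 16.8·(-0.10973, -0.99396) = (67.053, -41.090). Then |CS| = |S − C| = 78.642.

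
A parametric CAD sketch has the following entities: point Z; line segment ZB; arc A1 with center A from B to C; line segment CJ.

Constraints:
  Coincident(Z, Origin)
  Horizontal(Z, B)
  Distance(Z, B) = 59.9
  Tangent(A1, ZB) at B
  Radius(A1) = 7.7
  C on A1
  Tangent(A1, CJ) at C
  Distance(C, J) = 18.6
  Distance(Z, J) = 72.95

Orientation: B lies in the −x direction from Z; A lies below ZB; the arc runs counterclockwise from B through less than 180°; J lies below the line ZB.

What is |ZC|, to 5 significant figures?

68.009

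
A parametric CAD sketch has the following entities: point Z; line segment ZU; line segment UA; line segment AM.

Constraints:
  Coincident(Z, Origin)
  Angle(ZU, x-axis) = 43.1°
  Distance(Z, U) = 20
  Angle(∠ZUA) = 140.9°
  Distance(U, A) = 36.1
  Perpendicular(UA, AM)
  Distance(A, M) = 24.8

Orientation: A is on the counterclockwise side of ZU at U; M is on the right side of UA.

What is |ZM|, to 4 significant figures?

63.75

∠ZUA = 140.9°, so UA runs at 43.1° + (180° − 140.9°) = 82.20° from the x-axis; with |UA| = 36.1, A = U + 36.1·(cos 82.20°, sin 82.20°) = (19.50, 49.43). The perpendicularity gives AM at right angles to UA; with |AM| = 24.8 on the right of UA, M = A + 24.8·(0.9907, -0.1357) = (44.07, 46.07). Then |ZM| = |M − Z| = 63.75.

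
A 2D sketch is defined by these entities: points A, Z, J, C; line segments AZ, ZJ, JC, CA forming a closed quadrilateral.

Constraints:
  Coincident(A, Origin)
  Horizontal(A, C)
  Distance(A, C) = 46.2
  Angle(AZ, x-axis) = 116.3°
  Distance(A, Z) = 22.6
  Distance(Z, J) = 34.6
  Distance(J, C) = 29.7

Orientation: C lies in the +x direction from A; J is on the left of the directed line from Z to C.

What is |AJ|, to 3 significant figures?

31.9

Checks: |ZJ| = 34.60 ✓; |JC| = 29.70 ✓.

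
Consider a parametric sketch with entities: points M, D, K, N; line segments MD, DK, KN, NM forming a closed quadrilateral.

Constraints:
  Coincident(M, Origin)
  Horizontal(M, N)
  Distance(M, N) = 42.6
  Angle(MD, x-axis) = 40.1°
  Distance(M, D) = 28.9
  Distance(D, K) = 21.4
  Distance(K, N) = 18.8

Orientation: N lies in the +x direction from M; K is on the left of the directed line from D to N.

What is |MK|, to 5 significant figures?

47.385

M is at the origin; M and N share the same y with |MN| = 42.6 and N in +x, so N = (42.6, 0). MD runs at 40.1° with |MD| = 28.9, so D = (22.106, 18.615). K is determined by |DK| = 21.4 and |KN| = 18.8 together: it lies at the intersection of circle(D, 21.4) and circle(N, 18.8). With |DN| = 27.686, the foot of the radical line on DN is 15.731 from D and the perpendicular offset is √(21.4² − 15.731²) = 14.509. Taking the left-of-DN solution: K = (43.506, 18.778).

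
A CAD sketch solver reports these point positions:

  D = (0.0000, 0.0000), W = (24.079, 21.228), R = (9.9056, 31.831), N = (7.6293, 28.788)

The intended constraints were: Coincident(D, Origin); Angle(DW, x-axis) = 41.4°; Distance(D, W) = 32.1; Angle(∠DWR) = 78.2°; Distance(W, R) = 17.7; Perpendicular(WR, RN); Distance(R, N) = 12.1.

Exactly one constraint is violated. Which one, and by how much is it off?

Distance(R, N) = 12.1 — off by 8.30.

D = (0.00, 0.00) ✓; DW at 41.40° ✓; |DW| = 32.10 ✓; ∠DWR = 78.20° ✓; |WR| = 17.70 ✓; ∠(WR, RN) = 90.00° ✓; |RN| = 3.800 ✗.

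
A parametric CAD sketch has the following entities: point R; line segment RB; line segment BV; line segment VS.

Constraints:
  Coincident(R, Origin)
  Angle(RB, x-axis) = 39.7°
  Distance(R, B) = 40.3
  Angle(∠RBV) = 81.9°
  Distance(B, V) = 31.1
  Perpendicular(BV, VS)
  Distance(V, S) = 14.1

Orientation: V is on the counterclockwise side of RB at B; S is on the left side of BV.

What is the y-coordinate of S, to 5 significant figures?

36.188

R is at the origin; RB runs at 39.7° with length 40.3, so B = 40.3·(cos 39.7°, sin 39.7°) = (31.007, 25.742). ∠RBV = 81.9°, so BV runs at 39.7° + (180° − 81.9°) = 137.80° from the x-axis; with |BV| = 31.1, V = B + 31.1·(cos 137.80°, sin 137.80°) = (7.9678, 46.633). BV ⟂ VS; with |VS| = 14.1 on the left of BV, S = V + 14.1·(-0.67172, -0.74080) = (-1.5035, 36.188). So S.y = 36.188.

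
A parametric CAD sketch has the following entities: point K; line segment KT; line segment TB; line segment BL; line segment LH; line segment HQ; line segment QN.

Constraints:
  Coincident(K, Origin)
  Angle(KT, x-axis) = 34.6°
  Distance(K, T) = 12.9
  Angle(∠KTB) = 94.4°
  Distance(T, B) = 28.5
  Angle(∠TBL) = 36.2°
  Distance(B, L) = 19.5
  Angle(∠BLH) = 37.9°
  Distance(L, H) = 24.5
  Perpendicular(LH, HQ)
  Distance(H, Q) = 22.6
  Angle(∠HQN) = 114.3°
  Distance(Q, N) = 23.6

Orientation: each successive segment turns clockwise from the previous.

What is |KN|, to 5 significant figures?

45.883

LH ⟂ HQ, so HQ runs at -66.900°; with |HQ| = 22.6, Q = (41.103, -21.018). ∠HQN = 114.3° gives QN at -132.60° from the x-axis; with |QN| = 23.6, N = (25.129, -38.390). Then |KN| = |N − K| = 45.883.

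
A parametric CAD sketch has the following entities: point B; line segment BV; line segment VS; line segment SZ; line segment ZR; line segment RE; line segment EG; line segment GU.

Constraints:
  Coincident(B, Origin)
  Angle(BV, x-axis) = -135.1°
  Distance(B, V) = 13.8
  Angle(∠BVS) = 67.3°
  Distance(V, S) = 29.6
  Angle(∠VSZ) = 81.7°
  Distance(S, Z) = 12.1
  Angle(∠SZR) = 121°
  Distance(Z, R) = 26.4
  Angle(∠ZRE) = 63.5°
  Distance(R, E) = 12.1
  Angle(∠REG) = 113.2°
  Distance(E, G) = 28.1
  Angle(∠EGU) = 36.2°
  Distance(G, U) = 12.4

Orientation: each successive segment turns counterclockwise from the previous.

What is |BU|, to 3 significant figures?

18.6

B is at the origin; BV runs at -135.1° with length 13.8, so V = (-9.78, -9.74). ∠BVS = 67.3° gives VS at -22.4° from the x-axis; with |VS| = 29.6, S = (17.6, -21.0). ∠VSZ = 81.7° gives SZ at 75.9° from the x-axis; with |SZ| = 12.1, Z = (20.5, -9.29). ∠SZR = 121.0° gives ZR at 135° from the x-axis; with |ZR| = 26.4, R = (1.90, 9.41). ∠ZRE = 63.5° gives RE at -109° from the x-axis; with |RE| = 12.1, E = (-1.96, -2.05). ∠REG = 113.2° gives EG at -41.8° from the x-axis; with |EG| = 28.1, G = (19.0, -20.8). ∠EGU = 36.2° gives GU at 102° from the x-axis; with |GU| = 12.4, U = (16.4, -8.65). Then |BU| = |U − B| = 18.6.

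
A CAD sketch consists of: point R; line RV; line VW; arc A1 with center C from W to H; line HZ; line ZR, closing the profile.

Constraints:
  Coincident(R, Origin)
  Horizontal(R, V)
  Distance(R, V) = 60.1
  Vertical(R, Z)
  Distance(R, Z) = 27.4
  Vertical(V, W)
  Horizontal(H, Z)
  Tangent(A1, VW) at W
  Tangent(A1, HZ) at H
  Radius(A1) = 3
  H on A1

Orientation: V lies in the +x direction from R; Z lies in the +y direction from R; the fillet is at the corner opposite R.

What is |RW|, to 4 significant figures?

64.86

R is at the origin; RV is horizontal with |RV| = 60.1 and V on the +x side, so V = (60.10, 0.000). R and Z share the same x with |RZ| = 27.4 and Z on the +y side, so Z = (0.000, 27.40). The virtual corner opposite R is at (60.10, 27.40). Tangency of A1 to VW means the radius CW is perpendicular to VW and the tangent condition forces CH to be normal to HZ, with radius 3.0, so the center C sits 3.0 in from both sides at C = (57.10, 24.40). That places the tangent points at W = (60.10, 24.40) on VW and H = (57.10, 27.40) on HZ. Then |RW| = |W − R| = 64.86.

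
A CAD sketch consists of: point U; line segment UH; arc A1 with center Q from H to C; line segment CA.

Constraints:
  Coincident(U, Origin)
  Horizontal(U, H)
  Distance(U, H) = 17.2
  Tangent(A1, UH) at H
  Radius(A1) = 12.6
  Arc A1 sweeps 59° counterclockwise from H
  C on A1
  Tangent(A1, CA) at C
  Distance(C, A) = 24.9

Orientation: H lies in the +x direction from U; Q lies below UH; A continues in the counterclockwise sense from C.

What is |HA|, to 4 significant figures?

36.22

U is at the origin; U and H share the same y with |UH| = 17.2 and H on the +x side, so H = (17.20, 0.000). Tangency of A1 to UH means the radius QH is perpendicular to UH, so Q = H + (0, -12.6) = (17.20, -12.60). On A1, H sits at bearing 90° from Q; a 59° counterclockwise sweep puts C at bearing 149°, so C = Q + 12.6·(cos 149°, sin 149°) = (6.400, -6.111). A1 meets CA tangentially, so QC is at right angles to CA, so CA runs along (−sin 149°, cos 149°); with |CA| = 24.9, A = (-6.425, -27.45). Then |HA| = |A − H| = 36.22.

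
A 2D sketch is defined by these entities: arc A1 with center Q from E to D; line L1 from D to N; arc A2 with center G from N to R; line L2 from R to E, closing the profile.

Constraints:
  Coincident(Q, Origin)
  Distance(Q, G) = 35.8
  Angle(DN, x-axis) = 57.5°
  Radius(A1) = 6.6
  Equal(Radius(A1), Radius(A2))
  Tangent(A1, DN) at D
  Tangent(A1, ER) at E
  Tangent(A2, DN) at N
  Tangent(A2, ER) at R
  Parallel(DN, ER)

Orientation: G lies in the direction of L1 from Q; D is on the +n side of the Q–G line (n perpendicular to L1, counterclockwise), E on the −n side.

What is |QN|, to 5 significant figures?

36.403

The slot axis is L1's direction at 57.5°, so u = (cos 57.5°, sin 57.5°) = (0.53730, 0.84339) and n = (−sin 57.5°, cos 57.5°) = (-0.84339, 0.53730). Q is at the origin and G lies 35.8 along u from Q, so G = 35.8·u = (19.235, 30.193). Tangency of A1 to both parallel lines with radius 6.6 puts D and E at Q ± 6.6·n: D = (-5.5664, 3.5462), E = (5.5664, -3.5462). Equal radii place N and R the same way about G: N = G + 6.6·n = (13.669, 33.740), R = G − 6.6·n = (24.802, 26.647). Then |QN| = |N − Q| = 36.403.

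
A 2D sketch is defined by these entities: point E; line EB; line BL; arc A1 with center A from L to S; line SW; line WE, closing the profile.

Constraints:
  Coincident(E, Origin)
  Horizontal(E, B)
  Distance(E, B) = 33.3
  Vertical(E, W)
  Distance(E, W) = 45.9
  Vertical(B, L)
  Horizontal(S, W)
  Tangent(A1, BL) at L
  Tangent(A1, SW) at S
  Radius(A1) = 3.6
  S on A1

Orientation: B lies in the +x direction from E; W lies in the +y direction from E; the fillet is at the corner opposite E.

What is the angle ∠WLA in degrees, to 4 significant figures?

6.170°

E is at the origin; E and B share the same y with |EB| = 33.3 and B on the +x side, so B = (33.30, 0.000). EW is vertical with |EW| = 45.9 and W on the +y side, so W = (0.000, 45.90). The virtual corner opposite E is at (33.30, 45.90). Since A1 is tangent to BL there, AL ⟂ BL and the tangent condition forces AS to be normal to SW, with radius 3.6, so the center A sits 3.6 in from both sides at A = (29.70, 42.30). That places the tangent points at L = (33.30, 42.30) on BL and S = (29.70, 45.90) on SW. Then cos ∠WLA = LW·LA / (|LW||LA|), giving 6.170°.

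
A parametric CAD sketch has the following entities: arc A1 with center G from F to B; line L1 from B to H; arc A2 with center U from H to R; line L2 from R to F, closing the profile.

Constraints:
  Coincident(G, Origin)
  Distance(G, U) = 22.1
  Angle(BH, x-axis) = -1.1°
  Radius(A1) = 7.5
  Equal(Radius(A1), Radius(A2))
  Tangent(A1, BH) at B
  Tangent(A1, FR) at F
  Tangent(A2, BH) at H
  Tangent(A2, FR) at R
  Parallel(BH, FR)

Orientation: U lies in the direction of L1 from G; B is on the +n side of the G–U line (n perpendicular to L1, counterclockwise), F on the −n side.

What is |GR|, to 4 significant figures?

23.34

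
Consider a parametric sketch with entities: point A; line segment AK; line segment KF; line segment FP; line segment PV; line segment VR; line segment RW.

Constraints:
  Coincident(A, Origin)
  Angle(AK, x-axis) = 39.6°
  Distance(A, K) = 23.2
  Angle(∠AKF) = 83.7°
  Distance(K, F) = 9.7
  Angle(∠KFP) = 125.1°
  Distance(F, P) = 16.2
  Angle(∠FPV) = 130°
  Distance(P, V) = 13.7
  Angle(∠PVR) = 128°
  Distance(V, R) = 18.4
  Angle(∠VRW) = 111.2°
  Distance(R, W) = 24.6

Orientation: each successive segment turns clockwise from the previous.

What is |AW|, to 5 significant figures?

22.272

∠PVR = 128.0° gives VR at 146.40° from the x-axis; with |VR| = 18.4, R = (-11.088, -2.5235). ∠VRW = 111.2° gives RW at 77.600° from the x-axis; with |RW| = 24.6, W = (-5.8051, 21.503). Then |AW| = |W − A| = 22.272.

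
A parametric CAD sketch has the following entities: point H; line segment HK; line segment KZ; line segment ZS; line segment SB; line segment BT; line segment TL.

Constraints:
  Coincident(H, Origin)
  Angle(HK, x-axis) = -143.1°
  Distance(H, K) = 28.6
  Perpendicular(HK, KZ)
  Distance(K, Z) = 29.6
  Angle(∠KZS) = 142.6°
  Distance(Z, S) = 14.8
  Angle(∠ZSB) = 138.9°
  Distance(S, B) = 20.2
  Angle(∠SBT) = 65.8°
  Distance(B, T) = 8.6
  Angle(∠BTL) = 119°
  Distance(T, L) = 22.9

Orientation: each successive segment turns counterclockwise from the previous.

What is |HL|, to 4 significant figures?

38.67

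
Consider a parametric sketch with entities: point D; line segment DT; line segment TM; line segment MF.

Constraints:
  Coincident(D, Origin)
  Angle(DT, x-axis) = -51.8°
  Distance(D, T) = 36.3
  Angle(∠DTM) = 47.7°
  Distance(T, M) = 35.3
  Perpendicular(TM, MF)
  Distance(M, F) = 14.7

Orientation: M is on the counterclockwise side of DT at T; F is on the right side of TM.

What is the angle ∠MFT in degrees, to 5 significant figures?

67.392°

D is at the origin; DT runs at -51.8° with length 36.3, so T = 36.3·(cos -51.8°, sin -51.8°) = (22.448, -28.527). ∠DTM = 47.7°, so TM runs at -51.8° + (180° − 47.7°) = 80.500° from the x-axis; with |TM| = 35.3, M = T + 35.3·(cos 80.500°, sin 80.500°) = (28.274, 6.2893). TM ⟂ MF; with |MF| = 14.7 on the right of TM, F = M + 14.7·(0.98629, -0.16505) = (42.773, 3.8631). Then cos ∠MFT = FM·FT / (|FM||FT|), giving 67.392°.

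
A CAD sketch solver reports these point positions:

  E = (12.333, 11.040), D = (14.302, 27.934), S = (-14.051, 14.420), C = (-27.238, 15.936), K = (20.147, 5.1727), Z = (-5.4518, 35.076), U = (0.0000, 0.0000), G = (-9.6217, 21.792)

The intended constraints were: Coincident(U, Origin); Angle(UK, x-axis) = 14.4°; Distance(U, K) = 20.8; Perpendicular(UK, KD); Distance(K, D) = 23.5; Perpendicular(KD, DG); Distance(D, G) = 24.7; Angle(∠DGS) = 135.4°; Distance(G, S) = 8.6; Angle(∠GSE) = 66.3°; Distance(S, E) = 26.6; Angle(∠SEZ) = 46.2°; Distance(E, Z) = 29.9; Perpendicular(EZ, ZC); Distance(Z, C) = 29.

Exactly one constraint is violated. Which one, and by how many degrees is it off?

Perpendicular(EZ, ZC) — off by 4.80°.

U = (0.00, 0.00) ✓; UK at 14.40° ✓; |UK| = 20.80 ✓; ∠(UK, KD) = 90.00° ✓; |KD| = 23.50 ✓; ∠(KD, DG) = 90.00° ✓; |DG| = 24.70 ✓; ∠DGS = 135.4° ✓; |GS| = 8.600 ✓; ∠GSE = 66.30° ✓; |SE| = 26.60 ✓; ∠SEZ = 46.20° ✓; |EZ| = 29.90 ✓; ∠(EZ, ZC) = 94.80° ✗; |ZC| = 29.00 ✓.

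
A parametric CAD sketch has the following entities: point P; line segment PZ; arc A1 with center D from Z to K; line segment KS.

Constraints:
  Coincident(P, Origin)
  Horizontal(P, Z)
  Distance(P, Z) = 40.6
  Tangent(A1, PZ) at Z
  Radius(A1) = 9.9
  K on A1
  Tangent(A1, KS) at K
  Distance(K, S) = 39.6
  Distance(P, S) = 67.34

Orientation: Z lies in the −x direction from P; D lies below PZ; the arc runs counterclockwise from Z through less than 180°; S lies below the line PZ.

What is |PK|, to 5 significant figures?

51.657

P is at the origin; P and Z share the same y with |PZ| = 40.6 and Z on the −x side, so Z = (-40.600, 0.0000). The tangent condition forces DZ to be normal to PZ, so D = Z + (0, -9.9) = (-40.600, -9.9000). Since DK ⟂ KS (tangency), |DS| = √(9.9² + 39.6²) = 40.819 regardless of where K sits on A1. So S lies on both circle(P, 67.34) and circle(D, 40.819); the below-PZ intersection is S = (-44.512, -50.531). K is the foot of the tangent from S: K = (-50.390, -11.370).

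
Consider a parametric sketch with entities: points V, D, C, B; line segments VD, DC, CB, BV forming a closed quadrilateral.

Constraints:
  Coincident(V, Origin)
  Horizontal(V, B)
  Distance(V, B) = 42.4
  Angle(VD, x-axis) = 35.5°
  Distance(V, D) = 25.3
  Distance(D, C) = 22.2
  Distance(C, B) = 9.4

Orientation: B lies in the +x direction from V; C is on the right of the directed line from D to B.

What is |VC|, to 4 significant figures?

33.76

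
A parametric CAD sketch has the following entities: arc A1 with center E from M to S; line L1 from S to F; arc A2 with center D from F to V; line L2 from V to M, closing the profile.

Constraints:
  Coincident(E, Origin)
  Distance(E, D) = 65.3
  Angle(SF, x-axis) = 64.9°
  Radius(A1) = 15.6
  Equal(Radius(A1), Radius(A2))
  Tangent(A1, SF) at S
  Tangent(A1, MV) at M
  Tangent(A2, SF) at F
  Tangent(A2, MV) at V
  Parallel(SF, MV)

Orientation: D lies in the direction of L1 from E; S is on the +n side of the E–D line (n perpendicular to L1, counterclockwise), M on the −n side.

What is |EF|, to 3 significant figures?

67.1

The slot axis is L1's direction at 64.9°, so u = (cos 64.9°, sin 64.9°) = (0.424, 0.906) and n = (−sin 64.9°, cos 64.9°) = (-0.906, 0.424). E is at the origin and D lies 65.3 along u from E, so D = 65.3·u = (27.7, 59.1). Tangency of A1 to both parallel lines with radius 15.6 puts S and M at E ± 15.6·n: S = (-14.1, 6.62), M = (14.1, -6.62). Equal radii place F and V the same way about D: F = D + 15.6·n = (13.6, 65.8), V = D − 15.6·n = (41.8, 52.5). Then |EF| = |F − E| = 67.1.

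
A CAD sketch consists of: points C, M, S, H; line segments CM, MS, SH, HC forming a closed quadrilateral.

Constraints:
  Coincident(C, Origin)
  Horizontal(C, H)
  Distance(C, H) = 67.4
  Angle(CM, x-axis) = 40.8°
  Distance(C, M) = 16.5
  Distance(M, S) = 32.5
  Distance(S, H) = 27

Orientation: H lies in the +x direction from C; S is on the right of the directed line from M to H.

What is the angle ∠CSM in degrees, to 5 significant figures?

22.106°

C is at the origin; CH is horizontal with |CH| = 67.4 and H in +x, so H = (67.4, 0). CM runs at 40.8° with |CM| = 16.5, so M = (12.490, 10.781). S is determined by |MS| = 32.5 and |SH| = 27.0 together: it lies at the intersection of circle(M, 32.5) and circle(H, 27.0). With |MH| = 55.958, the foot of the radical line on MH is 30.903 from M and the perpendicular offset is √(32.5² − 30.903²) = 10.062. Taking the right-of-MH solution: S = (40.876, -5.0464).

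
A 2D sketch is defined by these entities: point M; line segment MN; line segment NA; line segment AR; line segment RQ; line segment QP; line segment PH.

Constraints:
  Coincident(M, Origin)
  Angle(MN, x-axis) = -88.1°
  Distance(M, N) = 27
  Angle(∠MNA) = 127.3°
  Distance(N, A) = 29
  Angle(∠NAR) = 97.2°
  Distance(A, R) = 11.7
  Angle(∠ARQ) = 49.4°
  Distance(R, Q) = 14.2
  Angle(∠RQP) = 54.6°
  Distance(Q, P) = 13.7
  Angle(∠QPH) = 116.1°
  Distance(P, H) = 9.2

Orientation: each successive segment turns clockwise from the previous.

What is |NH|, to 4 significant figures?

38.48

M is at the origin; MN runs at -88.1° with length 27.0, so N = (0.8952, -26.99). ∠MNA = 127.3° gives NA at -140.8° from the x-axis; with |NA| = 29.0, A = (-21.58, -45.31). ∠NAR = 97.2° gives AR at 136.4° from the x-axis; with |AR| = 11.7, R = (-30.05, -37.25). ∠ARQ = 49.4° gives RQ at 5.800° from the x-axis; with |RQ| = 14.2, Q = (-15.92, -35.81). ∠RQP = 54.6° gives QP at -119.6° from the x-axis; with |QP| = 13.7, P = (-22.69, -47.72). ∠QPH = 116.1° gives PH at 176.5° from the x-axis; with |PH| = 9.2, H = (-31.87, -47.16). Then |NH| = |H − N| = 38.48.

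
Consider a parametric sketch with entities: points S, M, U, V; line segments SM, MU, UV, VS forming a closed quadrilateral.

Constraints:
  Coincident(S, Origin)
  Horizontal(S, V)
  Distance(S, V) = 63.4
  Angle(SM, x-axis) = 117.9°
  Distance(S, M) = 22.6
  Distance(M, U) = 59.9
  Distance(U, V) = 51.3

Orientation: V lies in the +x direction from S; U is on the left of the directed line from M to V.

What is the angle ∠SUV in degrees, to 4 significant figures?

65.95°

S is at the origin; SV is horizontal with |SV| = 63.4 and V in +x, so V = (63.4, 0). SM runs at 117.9° with |SM| = 22.6, so M = (-10.58, 19.97). U is determined by |MU| = 59.9 and |UV| = 51.3 together: it lies at the intersection of circle(M, 59.9) and circle(V, 51.3). With |MV| = 76.62, the foot of the radical line on MV is 44.55 from M and the perpendicular offset is √(59.9² − 44.55²) = 40.04. Taking the left-of-MV solution: U = (42.87, 47.01).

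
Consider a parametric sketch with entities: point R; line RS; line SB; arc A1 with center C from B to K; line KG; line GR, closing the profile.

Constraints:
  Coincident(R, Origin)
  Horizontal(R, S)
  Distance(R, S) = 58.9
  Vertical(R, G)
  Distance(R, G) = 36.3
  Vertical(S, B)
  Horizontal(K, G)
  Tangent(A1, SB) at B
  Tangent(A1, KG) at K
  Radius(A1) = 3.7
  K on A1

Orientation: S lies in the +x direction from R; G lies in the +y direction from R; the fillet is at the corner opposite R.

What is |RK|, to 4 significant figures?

66.07

R is at the origin; R and S share the same y with |RS| = 58.9 and S on the +x side, so S = (58.90, 0.000). RG is vertical with |RG| = 36.3 and G on the +y side, so G = (0.000, 36.30). The virtual corner opposite R is at (58.90, 36.30). The tangent condition forces CB to be normal to SB and A1 meets KG tangentially, so CK is at right angles to KG, with radius 3.7, so the center C sits 3.7 in from both sides at C = (55.20, 32.60). That places the tangent points at B = (58.90, 32.60) on SB and K = (55.20, 36.30) on KG. Then |RK| = |K − R| = 66.07.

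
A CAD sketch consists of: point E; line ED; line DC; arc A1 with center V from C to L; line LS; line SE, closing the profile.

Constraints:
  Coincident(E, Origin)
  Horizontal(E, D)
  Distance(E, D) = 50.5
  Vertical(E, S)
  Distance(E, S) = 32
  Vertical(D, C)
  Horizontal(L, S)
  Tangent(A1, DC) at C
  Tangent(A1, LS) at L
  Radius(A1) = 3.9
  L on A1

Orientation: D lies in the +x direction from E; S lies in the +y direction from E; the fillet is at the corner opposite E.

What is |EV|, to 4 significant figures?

54.42

E is at the origin; ED is horizontal with |ED| = 50.5 and D on the +x side, so D = (50.50, 0.000). E and S share the same x with |ES| = 32.0 and S on the +y side, so S = (0.000, 32.00). The virtual corner opposite E is at (50.50, 32.00). Since A1 is tangent to DC there, VC ⟂ DC and A1 meets LS tangentially, so VL is at right angles to LS, with radius 3.9, so the center V sits 3.9 in from both sides at V = (46.60, 28.10). Then |EV| = |V − E| = 54.42.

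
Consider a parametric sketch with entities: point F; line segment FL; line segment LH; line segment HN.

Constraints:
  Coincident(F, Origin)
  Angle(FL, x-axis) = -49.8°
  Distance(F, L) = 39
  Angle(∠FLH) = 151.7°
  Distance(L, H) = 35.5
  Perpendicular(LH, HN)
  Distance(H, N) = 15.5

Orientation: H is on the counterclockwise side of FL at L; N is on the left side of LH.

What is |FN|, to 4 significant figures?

69.90

F is at the origin; FL runs at -49.8° with length 39.0, so L = 39.0·(cos -49.8°, sin -49.8°) = (25.17, -29.79). ∠FLH = 151.7°, so LH runs at -49.8° + (180° − 151.7°) = -21.50° from the x-axis; with |LH| = 35.5, H = L + 35.5·(cos -21.50°, sin -21.50°) = (58.20, -42.80). LH ⟂ HN; with |HN| = 15.5 on the left of LH, N = H + 15.5·(0.3665, 0.9304) = (63.88, -28.38). Then |FN| = |N − F| = 69.90.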